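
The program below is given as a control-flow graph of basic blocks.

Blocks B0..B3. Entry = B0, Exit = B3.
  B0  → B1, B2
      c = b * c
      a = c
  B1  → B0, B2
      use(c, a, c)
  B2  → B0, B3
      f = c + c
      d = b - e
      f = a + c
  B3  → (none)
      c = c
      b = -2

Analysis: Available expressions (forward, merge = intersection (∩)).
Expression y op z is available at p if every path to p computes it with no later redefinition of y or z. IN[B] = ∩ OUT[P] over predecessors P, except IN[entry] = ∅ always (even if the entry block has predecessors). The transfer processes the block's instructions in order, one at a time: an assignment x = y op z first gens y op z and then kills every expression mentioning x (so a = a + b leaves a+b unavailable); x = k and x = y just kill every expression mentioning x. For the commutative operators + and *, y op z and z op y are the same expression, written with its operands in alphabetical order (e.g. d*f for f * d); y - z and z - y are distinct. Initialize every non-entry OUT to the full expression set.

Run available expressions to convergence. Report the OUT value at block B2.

Answer: {a+c, b-e, c+c}

Trace:
Converged values:
  B0: | IN={} | OUT={}
  B1: | IN={} | OUT={}
  B2: | IN={} | OUT={a+c, b-e, c+c}
  B3: | IN={a+c, b-e, c+c} | OUT={}

Merge at B2: IN[B2] = OUT[B0] ∩ OUT[B1] = {}
Applying B2's transfer function to that IN value gives OUT[B2] (row B2 above).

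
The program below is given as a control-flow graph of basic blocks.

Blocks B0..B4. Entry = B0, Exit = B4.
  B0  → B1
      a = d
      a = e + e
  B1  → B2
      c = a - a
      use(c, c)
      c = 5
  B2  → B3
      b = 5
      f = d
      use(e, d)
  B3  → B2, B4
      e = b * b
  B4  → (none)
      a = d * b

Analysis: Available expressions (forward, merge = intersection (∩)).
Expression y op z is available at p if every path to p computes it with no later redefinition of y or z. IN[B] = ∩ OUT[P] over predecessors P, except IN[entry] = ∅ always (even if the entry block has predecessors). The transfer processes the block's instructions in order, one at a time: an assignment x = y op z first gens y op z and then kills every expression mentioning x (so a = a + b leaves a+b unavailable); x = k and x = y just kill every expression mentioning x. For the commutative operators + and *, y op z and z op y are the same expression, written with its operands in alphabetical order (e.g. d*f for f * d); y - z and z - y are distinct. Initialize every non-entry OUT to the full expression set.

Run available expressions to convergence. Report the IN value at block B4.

Answer: {a-a, b*b}

Trace:
Fixpoint table:
  B0:   IN={}   OUT={e+e}
  B1:   IN={e+e}   OUT={a-a, e+e}
  B2:   IN={a-a}   OUT={a-a}
  B3:   IN={a-a}   OUT={a-a, b*b}
  B4:   IN={a-a, b*b}   OUT={b*b, b*d}

Merge at B4: IN[B4] = OUT[B3] = {a-a, b*b}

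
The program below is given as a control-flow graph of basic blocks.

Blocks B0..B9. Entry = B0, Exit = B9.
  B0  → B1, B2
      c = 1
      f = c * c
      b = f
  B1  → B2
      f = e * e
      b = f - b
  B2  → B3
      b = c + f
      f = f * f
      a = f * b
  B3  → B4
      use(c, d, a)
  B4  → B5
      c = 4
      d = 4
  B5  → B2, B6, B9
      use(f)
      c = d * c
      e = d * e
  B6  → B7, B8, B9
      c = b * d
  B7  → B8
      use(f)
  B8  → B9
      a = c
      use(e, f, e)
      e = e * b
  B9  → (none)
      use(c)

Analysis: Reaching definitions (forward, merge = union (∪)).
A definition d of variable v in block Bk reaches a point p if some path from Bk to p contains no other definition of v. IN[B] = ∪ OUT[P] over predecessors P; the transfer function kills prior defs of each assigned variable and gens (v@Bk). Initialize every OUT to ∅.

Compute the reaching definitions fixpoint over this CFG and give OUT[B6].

Answer: {a@B2, b@B2, c@B6, d@B4, e@B5, f@B2}

Trace:
Converged values:
  B0: | IN={} | OUT={b@B0, c@B0, f@B0}
  B1: | IN={b@B0, c@B0, f@B0} | OUT={b@B1, c@B0, f@B1}
  B2: | IN={a@B2, b@B0, b@B1, b@B2, c@B0, c@B5, d@B4, e@B5, f@B0, f@B1, f@B2} | OUT={a@B2, b@B2, c@B0, c@B5, d@B4, e@B5, f@B2}
  B3: | IN={a@B2, b@B2, c@B0, c@B5, d@B4, e@B5, f@B2} | OUT={a@B2, b@B2, c@B0, c@B5, d@B4, e@B5, f@B2}
  B4: | IN={a@B2, b@B2, c@B0, c@B5, d@B4, e@B5, f@B2} | OUT={a@B2, b@B2, c@B4, d@B4, e@B5, f@B2}
  B5: | IN={a@B2, b@B2, c@B4, d@B4, e@B5, f@B2} | OUT={a@B2, b@B2, c@B5, d@B4, e@B5, f@B2}
  B6: | IN={a@B2, b@B2, c@B5, d@B4, e@B5, f@B2} | OUT={a@B2, b@B2, c@B6, d@B4, e@B5, f@B2}
  B7: | IN={a@B2, b@B2, c@B6, d@B4, e@B5, f@B2} | OUT={a@B2, b@B2, c@B6, d@B4, e@B5, f@B2}
  B8: | IN={a@B2, b@B2, c@B6, d@B4, e@B5, f@B2} | OUT={a@B8, b@B2, c@B6, d@B4, e@B8, f@B2}
  B9: | IN={a@B2, a@B8, b@B2, c@B5, c@B6, d@B4, e@B5, e@B8, f@B2} | OUT={a@B2, a@B8, b@B2, c@B5, c@B6, d@B4, e@B5, e@B8, f@B2}

Merge at B6: IN[B6] = OUT[B5] = {a@B2, b@B2, c@B5, d@B4, e@B5, f@B2}
Applying B6's transfer function to that IN value gives OUT[B6] (row B6 above).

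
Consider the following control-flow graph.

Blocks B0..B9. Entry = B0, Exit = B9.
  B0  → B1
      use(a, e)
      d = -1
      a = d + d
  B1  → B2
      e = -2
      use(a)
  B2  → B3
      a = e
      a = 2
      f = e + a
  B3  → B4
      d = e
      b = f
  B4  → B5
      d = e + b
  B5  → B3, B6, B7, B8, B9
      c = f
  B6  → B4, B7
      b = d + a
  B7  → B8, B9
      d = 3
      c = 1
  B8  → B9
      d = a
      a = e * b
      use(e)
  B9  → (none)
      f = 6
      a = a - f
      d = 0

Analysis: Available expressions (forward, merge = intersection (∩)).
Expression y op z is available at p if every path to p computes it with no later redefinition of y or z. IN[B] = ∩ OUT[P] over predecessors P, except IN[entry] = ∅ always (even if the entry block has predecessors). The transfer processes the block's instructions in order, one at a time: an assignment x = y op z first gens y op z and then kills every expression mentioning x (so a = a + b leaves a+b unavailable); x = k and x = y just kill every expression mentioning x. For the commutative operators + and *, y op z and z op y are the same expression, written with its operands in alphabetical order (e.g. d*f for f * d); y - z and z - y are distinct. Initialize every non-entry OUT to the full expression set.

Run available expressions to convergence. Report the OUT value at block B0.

Converged values:
  B0:   IN={}   OUT={d+d}
  B1:   IN={d+d}   OUT={d+d}
  B2:   IN={d+d}   OUT={a+e, d+d}
  B3:   IN={a+e}   OUT={a+e}
  B4:   IN={a+e}   OUT={a+e, b+e}
  B5:   IN={a+e, b+e}   OUT={a+e, b+e}
  B6:   IN={a+e, b+e}   OUT={a+d, a+e}
  B7:   IN={a+e}   OUT={a+e}
  B8:   IN={a+e}   OUT={b*e}
  B9:   IN={}   OUT={}

B0 is the boundary node: IN[B0] = {}
Applying B0's transfer function to that IN value gives OUT[B0] (row B0 above).

Answer: {d+d}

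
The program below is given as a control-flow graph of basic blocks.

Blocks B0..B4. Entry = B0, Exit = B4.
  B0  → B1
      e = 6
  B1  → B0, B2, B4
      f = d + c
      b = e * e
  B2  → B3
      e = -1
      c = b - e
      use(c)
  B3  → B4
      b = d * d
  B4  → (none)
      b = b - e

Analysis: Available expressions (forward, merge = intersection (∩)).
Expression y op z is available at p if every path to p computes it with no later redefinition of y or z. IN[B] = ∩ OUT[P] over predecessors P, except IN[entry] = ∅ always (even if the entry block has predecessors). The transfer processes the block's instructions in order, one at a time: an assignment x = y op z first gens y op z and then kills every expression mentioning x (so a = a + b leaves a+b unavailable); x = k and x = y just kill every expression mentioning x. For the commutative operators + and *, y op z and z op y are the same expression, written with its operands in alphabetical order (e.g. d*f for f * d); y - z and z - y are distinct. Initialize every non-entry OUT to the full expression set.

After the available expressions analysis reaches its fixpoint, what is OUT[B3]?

Fixpoint table:
  B0:   IN={}   OUT={}
  B1:   IN={}   OUT={c+d, e*e}
  B2:   IN={c+d, e*e}   OUT={b-e}
  B3:   IN={b-e}   OUT={d*d}
  B4:   IN={}   OUT={}

Merge at B3: IN[B3] = OUT[B2] = {b-e}
Applying B3's transfer function to that IN value gives OUT[B3] (row B3 above).

Answer: {d*d}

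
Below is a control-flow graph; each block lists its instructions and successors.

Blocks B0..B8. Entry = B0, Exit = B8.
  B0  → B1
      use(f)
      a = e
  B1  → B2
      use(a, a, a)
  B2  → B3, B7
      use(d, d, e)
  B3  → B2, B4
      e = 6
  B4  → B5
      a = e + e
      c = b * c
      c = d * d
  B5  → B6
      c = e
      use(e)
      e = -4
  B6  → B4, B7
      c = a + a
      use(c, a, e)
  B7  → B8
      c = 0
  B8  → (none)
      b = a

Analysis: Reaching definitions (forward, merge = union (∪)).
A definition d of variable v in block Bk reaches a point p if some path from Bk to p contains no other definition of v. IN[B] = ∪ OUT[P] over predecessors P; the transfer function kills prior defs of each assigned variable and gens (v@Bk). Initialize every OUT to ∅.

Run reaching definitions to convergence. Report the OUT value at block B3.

Answer: {a@B0, e@B3}

Trace:
Converged values:
  B0:  IN={}  OUT={a@B0}
  B1:  IN={a@B0}  OUT={a@B0}
  B2:  IN={a@B0, e@B3}  OUT={a@B0, e@B3}
  B3:  IN={a@B0, e@B3}  OUT={a@B0, e@B3}
  B4:  IN={a@B0, a@B4, c@B6, e@B3, e@B5}  OUT={a@B4, c@B4, e@B3, e@B5}
  B5:  IN={a@B4, c@B4, e@B3, e@B5}  OUT={a@B4, c@B5, e@B5}
  B6:  IN={a@B4, c@B5, e@B5}  OUT={a@B4, c@B6, e@B5}
  B7:  IN={a@B0, a@B4, c@B6, e@B3, e@B5}  OUT={a@B0, a@B4, c@B7, e@B3, e@B5}
  B8:  IN={a@B0, a@B4, c@B7, e@B3, e@B5}  OUT={a@B0, a@B4, b@B8, c@B7, e@B3, e@B5}

Merge at B3: IN[B3] = OUT[B2] = {a@B0, e@B3}
Applying B3's transfer function to that IN value gives OUT[B3] (row B3 above).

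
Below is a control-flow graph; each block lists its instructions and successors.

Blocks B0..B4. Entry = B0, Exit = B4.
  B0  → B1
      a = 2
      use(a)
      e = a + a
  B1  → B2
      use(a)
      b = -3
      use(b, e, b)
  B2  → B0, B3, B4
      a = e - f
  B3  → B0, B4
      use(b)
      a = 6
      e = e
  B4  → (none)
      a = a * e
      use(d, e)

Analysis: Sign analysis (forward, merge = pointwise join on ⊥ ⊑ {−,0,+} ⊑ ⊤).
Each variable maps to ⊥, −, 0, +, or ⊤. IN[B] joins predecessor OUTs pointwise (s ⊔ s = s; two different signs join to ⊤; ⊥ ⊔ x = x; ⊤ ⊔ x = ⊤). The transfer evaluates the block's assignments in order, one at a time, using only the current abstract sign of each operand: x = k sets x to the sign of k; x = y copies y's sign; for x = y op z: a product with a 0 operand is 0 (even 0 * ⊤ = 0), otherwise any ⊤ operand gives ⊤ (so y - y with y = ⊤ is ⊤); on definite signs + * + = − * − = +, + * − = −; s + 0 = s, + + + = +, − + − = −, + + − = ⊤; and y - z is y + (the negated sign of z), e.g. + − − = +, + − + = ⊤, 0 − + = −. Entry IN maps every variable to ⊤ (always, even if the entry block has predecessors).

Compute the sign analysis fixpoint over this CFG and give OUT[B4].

Per-block solution:
  B0:  IN=(all ⊤)  OUT={a:+, e:+; rest ⊤}
  B1:  IN={a:+, e:+; rest ⊤}  OUT={a:+, b:-, e:+; rest ⊤}
  B2:  IN={a:+, b:-, e:+; rest ⊤}  OUT={b:-, e:+; rest ⊤}
  B3:  IN={b:-, e:+; rest ⊤}  OUT={a:+, b:-, e:+; rest ⊤}
  B4:  IN={b:-, e:+; rest ⊤}  OUT={b:-, e:+; rest ⊤}

Merge at B4: IN[B4] = OUT[B2] ⊔ OUT[B3] = {a: ⊤, b: -, c: ⊤, d: ⊤, e: +, f: ⊤}
Applying B4's transfer function to that IN value gives OUT[B4] (row B4 above).

Answer: {a: ⊤, b: -, c: ⊤, d: ⊤, e: +, f: ⊤}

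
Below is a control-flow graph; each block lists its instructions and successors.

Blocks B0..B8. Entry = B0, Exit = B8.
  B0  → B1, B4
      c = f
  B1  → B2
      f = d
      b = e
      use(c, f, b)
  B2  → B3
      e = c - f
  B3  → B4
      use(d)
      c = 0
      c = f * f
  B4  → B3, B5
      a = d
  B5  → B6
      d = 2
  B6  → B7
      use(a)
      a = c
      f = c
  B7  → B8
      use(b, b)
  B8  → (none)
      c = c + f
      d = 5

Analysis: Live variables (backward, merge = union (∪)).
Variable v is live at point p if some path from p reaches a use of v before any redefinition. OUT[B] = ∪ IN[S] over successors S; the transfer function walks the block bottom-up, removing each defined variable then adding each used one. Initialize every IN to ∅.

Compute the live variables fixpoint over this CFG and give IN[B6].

Answer: {a, b, c}

Derivation:
Fixpoint table:
  B0:  IN={b, d, e, f}  OUT={b, c, d, e, f}
  B1:  IN={c, d, e}  OUT={b, c, d, f}
  B2:  IN={b, c, d, f}  OUT={b, d, f}
  B3:  IN={b, d, f}  OUT={b, c, d, f}
  B4:  IN={b, c, d, f}  OUT={a, b, c, d, f}
  B5:  IN={a, b, c}  OUT={a, b, c}
  B6:  IN={a, b, c}  OUT={b, c, f}
  B7:  IN={b, c, f}  OUT={c, f}
  B8:  IN={c, f}  OUT={}

Merge at B6: OUT[B6] = IN[B7] = {b, c, f}
Applying B6's transfer function to that OUT value gives IN[B6] (row B6 above).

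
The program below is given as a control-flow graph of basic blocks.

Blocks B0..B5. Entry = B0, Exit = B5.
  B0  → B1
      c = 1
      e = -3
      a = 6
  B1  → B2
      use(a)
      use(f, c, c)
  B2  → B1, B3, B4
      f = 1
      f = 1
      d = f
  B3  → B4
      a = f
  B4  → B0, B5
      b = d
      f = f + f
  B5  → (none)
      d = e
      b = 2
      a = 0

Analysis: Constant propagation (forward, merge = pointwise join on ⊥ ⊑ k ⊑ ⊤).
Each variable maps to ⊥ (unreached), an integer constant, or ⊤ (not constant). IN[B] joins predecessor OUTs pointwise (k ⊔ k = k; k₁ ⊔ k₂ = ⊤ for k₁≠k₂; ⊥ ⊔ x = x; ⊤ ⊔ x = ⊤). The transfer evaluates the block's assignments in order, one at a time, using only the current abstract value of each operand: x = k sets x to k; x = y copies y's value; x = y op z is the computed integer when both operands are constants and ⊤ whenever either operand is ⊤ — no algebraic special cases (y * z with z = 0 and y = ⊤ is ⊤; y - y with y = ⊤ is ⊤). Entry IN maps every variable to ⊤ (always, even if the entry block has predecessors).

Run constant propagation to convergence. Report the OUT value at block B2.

Answer: {a: 6, b: ⊤, c: 1, d: 1, e: -3, f: 1}

Trace:
Fixpoint table:
  B0:   IN=(all ⊤)   OUT={a:6, c:1, e:-3; rest ⊤}
  B1:   IN={a:6, c:1, e:-3; rest ⊤}   OUT={a:6, c:1, e:-3; rest ⊤}
  B2:   IN={a:6, c:1, e:-3; rest ⊤}   OUT={a:6, c:1, d:1, e:-3, f:1; rest ⊤}
  B3:   IN={a:6, c:1, d:1, e:-3, f:1; rest ⊤}   OUT={a:1, c:1, d:1, e:-3, f:1; rest ⊤}
  B4:   IN={c:1, d:1, e:-3, f:1; rest ⊤}   OUT={b:1, c:1, d:1, e:-3, f:2; rest ⊤}
  B5:   IN={b:1, c:1, d:1, e:-3, f:2; rest ⊤}   OUT={a:0, b:2, c:1, d:-3, e:-3, f:2; rest ⊤}

Merge at B2: IN[B2] = OUT[B1] = {a: 6, b: ⊤, c: 1, d: ⊤, e: -3, f: ⊤}
Applying B2's transfer function to that IN value gives OUT[B2] (row B2 above).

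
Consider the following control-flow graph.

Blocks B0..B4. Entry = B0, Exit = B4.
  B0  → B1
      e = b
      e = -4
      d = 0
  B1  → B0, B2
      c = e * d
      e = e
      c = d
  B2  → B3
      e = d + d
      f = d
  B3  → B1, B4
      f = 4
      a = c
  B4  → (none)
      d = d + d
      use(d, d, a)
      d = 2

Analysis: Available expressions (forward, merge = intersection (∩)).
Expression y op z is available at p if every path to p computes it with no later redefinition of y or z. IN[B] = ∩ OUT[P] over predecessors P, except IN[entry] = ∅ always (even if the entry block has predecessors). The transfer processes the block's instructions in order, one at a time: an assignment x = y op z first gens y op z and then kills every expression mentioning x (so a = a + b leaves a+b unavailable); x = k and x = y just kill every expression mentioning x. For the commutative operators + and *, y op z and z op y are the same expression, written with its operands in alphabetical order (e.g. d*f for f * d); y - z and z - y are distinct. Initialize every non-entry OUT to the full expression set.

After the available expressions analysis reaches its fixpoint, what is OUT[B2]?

Per-block solution:
  B0:   IN={}   OUT={}
  B1:   IN={}   OUT={}
  B2:   IN={}   OUT={d+d}
  B3:   IN={d+d}   OUT={d+d}
  B4:   IN={d+d}   OUT={}

Merge at B2: IN[B2] = OUT[B1] = {}
Applying B2's transfer function to that IN value gives OUT[B2] (row B2 above).

Answer: {d+d}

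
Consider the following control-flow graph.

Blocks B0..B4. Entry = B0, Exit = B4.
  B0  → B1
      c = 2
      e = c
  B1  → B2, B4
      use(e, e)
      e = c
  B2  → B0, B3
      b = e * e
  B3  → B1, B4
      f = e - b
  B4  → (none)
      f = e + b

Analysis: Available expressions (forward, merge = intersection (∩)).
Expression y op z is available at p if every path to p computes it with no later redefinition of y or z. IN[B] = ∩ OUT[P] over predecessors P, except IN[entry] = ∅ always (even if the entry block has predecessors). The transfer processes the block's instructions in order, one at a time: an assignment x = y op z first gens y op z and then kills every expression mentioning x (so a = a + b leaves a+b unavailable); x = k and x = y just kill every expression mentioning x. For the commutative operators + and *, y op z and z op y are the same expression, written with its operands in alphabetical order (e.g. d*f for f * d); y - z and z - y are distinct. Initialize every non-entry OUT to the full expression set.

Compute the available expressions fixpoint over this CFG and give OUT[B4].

Answer: {b+e}

Trace:
Per-block solution:
  B0: | IN={} | OUT={}
  B1: | IN={} | OUT={}
  B2: | IN={} | OUT={e*e}
  B3: | IN={e*e} | OUT={e*e, e-b}
  B4: | IN={} | OUT={b+e}

Merge at B4: IN[B4] = OUT[B1] ∩ OUT[B3] = {}
Applying B4's transfer function to that IN value gives OUT[B4] (row B4 above).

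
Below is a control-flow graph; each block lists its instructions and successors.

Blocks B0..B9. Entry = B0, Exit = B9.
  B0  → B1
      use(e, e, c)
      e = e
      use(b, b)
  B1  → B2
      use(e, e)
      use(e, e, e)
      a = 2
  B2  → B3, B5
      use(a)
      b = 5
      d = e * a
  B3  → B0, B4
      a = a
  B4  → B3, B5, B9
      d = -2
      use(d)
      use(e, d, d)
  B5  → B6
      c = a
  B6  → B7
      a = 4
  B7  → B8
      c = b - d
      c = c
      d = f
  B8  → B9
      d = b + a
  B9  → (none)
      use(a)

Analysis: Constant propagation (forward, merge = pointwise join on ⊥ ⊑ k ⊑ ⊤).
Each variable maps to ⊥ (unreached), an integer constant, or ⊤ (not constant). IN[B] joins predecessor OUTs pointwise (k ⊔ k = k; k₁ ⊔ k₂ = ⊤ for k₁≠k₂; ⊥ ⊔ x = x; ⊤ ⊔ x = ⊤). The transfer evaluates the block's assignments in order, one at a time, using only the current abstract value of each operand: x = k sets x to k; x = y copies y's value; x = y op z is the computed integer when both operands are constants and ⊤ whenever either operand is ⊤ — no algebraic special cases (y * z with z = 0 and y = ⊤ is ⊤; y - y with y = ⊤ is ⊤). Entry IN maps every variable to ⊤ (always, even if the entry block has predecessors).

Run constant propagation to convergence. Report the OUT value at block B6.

Per-block solution:
  B0:   IN=(all ⊤)   OUT=(all ⊤)
  B1:   IN=(all ⊤)   OUT={a:2; rest ⊤}
  B2:   IN={a:2; rest ⊤}   OUT={a:2, b:5; rest ⊤}
  B3:   IN={a:2, b:5; rest ⊤}   OUT={a:2, b:5; rest ⊤}
  B4:   IN={a:2, b:5; rest ⊤}   OUT={a:2, b:5, d:-2; rest ⊤}
  B5:   IN={a:2, b:5; rest ⊤}   OUT={a:2, b:5, c:2; rest ⊤}
  B6:   IN={a:2, b:5, c:2; rest ⊤}   OUT={a:4, b:5, c:2; rest ⊤}
  B7:   IN={a:4, b:5, c:2; rest ⊤}   OUT={a:4, b:5; rest ⊤}
  B8:   IN={a:4, b:5; rest ⊤}   OUT={a:4, b:5, d:9; rest ⊤}
  B9:   IN={b:5; rest ⊤}   OUT={b:5; rest ⊤}

Merge at B6: IN[B6] = OUT[B5] = {a: 2, b: 5, c: 2, d: ⊤, e: ⊤, f: ⊤}
Applying B6's transfer function to that IN value gives OUT[B6] (row B6 above).

Answer: {a: 4, b: 5, c: 2, d: ⊤, e: ⊤, f: ⊤}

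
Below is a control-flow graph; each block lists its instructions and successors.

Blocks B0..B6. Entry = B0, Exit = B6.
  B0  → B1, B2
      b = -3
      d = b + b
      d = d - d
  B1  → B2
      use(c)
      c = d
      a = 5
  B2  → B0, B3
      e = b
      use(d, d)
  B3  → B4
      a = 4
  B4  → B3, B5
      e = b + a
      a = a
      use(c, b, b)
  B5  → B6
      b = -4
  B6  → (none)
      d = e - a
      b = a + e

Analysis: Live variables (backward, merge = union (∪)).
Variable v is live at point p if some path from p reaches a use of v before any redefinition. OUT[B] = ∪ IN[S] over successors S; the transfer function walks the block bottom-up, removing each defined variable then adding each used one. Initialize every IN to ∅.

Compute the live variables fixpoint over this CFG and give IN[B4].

Per-block solution:
  B0:  IN={c}  OUT={b, c, d}
  B1:  IN={b, c, d}  OUT={b, c, d}
  B2:  IN={b, c, d}  OUT={b, c}
  B3:  IN={b, c}  OUT={a, b, c}
  B4:  IN={a, b, c}  OUT={a, b, c, e}
  B5:  IN={a, e}  OUT={a, e}
  B6:  IN={a, e}  OUT={}

Merge at B4: OUT[B4] = IN[B3] ⊔ IN[B5] = {a, b, c, e}
Applying B4's transfer function to that OUT value gives IN[B4] (row B4 above).

Answer: {a, b, c}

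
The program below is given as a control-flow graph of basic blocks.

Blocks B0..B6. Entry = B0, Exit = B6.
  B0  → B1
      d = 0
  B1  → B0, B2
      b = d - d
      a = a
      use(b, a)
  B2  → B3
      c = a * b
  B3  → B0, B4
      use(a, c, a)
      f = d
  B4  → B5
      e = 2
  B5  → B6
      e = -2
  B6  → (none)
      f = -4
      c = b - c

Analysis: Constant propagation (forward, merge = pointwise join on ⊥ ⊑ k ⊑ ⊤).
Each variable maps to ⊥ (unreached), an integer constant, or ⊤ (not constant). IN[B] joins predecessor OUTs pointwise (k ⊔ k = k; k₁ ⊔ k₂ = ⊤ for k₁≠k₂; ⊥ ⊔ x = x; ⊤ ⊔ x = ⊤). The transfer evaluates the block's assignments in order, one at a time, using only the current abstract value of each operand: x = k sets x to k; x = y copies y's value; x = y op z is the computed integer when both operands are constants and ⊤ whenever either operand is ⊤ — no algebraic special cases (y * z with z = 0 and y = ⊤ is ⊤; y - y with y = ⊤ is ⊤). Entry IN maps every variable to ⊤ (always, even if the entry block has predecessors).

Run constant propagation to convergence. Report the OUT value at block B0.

Answer: {a: ⊤, b: ⊤, c: ⊤, d: 0, e: ⊤, f: ⊤}

Trace:
Fixpoint table:
  B0: | IN=(all ⊤) | OUT={d:0; rest ⊤}
  B1: | IN={d:0; rest ⊤} | OUT={b:0, d:0; rest ⊤}
  B2: | IN={b:0, d:0; rest ⊤} | OUT={b:0, d:0; rest ⊤}
  B3: | IN={b:0, d:0; rest ⊤} | OUT={b:0, d:0, f:0; rest ⊤}
  B4: | IN={b:0, d:0, f:0; rest ⊤} | OUT={b:0, d:0, e:2, f:0; rest ⊤}
  B5: | IN={b:0, d:0, e:2, f:0; rest ⊤} | OUT={b:0, d:0, e:-2, f:0; rest ⊤}
  B6: | IN={b:0, d:0, e:-2, f:0; rest ⊤} | OUT={b:0, d:0, e:-2, f:-4; rest ⊤}

Merge at B0 (entry node, so the boundary value (all ⊤) is joined with the incoming edge(s)): IN[B0] = (all ⊤) ⊔ OUT[B1] ⊔ OUT[B3] = {a: ⊤, b: ⊤, c: ⊤, d: ⊤, e: ⊤, f: ⊤}
Applying B0's transfer function to that IN value gives OUT[B0] (row B0 above).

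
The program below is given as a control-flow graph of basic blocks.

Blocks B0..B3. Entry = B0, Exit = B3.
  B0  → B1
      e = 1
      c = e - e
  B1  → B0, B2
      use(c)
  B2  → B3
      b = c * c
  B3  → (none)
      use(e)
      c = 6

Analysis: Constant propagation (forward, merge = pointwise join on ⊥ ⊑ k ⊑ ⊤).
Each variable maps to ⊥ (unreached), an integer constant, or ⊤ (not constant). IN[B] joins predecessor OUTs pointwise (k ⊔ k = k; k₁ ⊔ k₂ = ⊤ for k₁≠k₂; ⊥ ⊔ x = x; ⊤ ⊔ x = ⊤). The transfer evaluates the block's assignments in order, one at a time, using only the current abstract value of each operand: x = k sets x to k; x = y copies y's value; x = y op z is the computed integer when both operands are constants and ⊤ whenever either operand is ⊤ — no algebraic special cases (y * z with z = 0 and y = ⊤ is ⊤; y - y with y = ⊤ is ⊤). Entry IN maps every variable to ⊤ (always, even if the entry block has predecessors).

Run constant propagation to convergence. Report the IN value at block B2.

Per-block solution:
  B0:  IN=(all ⊤)  OUT={c:0, e:1; rest ⊤}
  B1:  IN={c:0, e:1; rest ⊤}  OUT={c:0, e:1; rest ⊤}
  B2:  IN={c:0, e:1; rest ⊤}  OUT={b:0, c:0, e:1; rest ⊤}
  B3:  IN={b:0, c:0, e:1; rest ⊤}  OUT={b:0, c:6, e:1; rest ⊤}

Merge at B2: IN[B2] = OUT[B1] = {a: ⊤, b: ⊤, c: 0, d: ⊤, e: 1, f: ⊤}

Answer: {a: ⊤, b: ⊤, c: 0, d: ⊤, e: 1, f: ⊤}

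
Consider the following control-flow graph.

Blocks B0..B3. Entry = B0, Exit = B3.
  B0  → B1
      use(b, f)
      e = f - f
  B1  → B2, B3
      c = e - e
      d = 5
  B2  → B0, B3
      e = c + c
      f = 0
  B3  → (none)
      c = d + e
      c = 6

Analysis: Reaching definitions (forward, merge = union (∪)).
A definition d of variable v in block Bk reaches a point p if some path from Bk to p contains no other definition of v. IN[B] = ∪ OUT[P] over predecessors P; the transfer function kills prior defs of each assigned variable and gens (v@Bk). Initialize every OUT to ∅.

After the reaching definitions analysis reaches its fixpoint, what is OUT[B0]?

Answer: {c@B1, d@B1, e@B0, f@B2}

Working:
Converged values:
  B0: | IN={c@B1, d@B1, e@B2, f@B2} | OUT={c@B1, d@B1, e@B0, f@B2}
  B1: | IN={c@B1, d@B1, e@B0, f@B2} | OUT={c@B1, d@B1, e@B0, f@B2}
  B2: | IN={c@B1, d@B1, e@B0, f@B2} | OUT={c@B1, d@B1, e@B2, f@B2}
  B3: | IN={c@B1, d@B1, e@B0, e@B2, f@B2} | OUT={c@B3, d@B1, e@B0, e@B2, f@B2}

Merge at B0 (entry node, so the boundary value {} is joined with the incoming edge(s)): IN[B0] = {} ⊔ OUT[B2] = {c@B1, d@B1, e@B2, f@B2}
Applying B0's transfer function to that IN value gives OUT[B0] (row B0 above).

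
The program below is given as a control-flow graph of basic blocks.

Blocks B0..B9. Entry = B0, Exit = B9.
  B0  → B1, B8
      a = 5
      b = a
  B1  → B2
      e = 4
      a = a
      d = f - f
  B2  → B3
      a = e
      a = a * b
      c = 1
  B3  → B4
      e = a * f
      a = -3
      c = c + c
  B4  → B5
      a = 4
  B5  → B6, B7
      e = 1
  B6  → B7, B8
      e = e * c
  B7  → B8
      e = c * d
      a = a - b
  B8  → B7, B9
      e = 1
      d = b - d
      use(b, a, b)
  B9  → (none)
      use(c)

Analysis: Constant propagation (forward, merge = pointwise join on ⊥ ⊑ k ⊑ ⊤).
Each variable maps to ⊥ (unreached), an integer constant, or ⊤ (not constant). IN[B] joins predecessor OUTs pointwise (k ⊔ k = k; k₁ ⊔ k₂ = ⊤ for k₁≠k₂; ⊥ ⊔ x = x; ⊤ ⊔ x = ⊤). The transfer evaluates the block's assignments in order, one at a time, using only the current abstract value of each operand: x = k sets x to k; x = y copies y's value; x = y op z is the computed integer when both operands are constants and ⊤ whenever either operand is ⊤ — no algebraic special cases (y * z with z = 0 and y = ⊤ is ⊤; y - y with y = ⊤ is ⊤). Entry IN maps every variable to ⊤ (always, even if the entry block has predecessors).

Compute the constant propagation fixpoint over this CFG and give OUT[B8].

Converged values:
  B0:   IN=(all ⊤)   OUT={a:5, b:5; rest ⊤}
  B1:   IN={a:5, b:5; rest ⊤}   OUT={a:5, b:5, e:4; rest ⊤}
  B2:   IN={a:5, b:5, e:4; rest ⊤}   OUT={a:20, b:5, c:1, e:4; rest ⊤}
  B3:   IN={a:20, b:5, c:1, e:4; rest ⊤}   OUT={a:-3, b:5, c:2; rest ⊤}
  B4:   IN={a:-3, b:5, c:2; rest ⊤}   OUT={a:4, b:5, c:2; rest ⊤}
  B5:   IN={a:4, b:5, c:2; rest ⊤}   OUT={a:4, b:5, c:2, e:1; rest ⊤}
  B6:   IN={a:4, b:5, c:2, e:1; rest ⊤}   OUT={a:4, b:5, c:2, e:2; rest ⊤}
  B7:   IN={b:5; rest ⊤}   OUT={b:5; rest ⊤}
  B8:   IN={b:5; rest ⊤}   OUT={b:5, e:1; rest ⊤}
  B9:   IN={b:5, e:1; rest ⊤}   OUT={b:5, e:1; rest ⊤}

Merge at B8: IN[B8] = OUT[B0] ⊔ OUT[B6] ⊔ OUT[B7] = {a: ⊤, b: 5, c: ⊤, d: ⊤, e: ⊤, f: ⊤}
Applying B8's transfer function to that IN value gives OUT[B8] (row B8 above).

Answer: {a: ⊤, b: 5, c: ⊤, d: ⊤, e: 1, f: ⊤}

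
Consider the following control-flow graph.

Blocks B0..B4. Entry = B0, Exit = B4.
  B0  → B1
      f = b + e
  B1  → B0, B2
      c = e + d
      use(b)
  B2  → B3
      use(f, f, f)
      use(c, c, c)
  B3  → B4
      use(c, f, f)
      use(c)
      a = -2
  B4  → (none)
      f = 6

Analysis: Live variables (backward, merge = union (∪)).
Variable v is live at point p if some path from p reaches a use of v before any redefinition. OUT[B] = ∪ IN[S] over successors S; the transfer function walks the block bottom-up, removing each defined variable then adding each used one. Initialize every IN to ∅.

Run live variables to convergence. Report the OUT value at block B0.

Answer: {b, d, e, f}

Derivation:
Fixpoint table:
  B0: | IN={b, d, e} | OUT={b, d, e, f}
  B1: | IN={b, d, e, f} | OUT={b, c, d, e, f}
  B2: | IN={c, f} | OUT={c, f}
  B3: | IN={c, f} | OUT={}
  B4: | IN={} | OUT={}

Merge at B0: OUT[B0] = IN[B1] = {b, d, e, f}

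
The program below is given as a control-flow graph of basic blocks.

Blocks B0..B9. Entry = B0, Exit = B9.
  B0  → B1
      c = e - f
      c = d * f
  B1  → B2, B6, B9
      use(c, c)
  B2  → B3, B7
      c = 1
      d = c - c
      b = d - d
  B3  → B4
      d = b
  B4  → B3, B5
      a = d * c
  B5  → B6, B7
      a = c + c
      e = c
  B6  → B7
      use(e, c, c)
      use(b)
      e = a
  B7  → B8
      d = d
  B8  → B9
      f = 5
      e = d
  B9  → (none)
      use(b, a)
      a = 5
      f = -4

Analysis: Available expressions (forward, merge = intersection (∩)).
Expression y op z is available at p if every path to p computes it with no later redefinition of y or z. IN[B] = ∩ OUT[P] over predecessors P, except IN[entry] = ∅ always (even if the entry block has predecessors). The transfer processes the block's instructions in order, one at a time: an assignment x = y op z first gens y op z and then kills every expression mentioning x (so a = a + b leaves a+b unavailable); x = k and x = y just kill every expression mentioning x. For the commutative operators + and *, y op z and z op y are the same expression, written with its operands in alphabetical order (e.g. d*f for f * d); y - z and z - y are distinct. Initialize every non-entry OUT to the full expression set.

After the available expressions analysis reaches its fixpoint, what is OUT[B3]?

Per-block solution:
  B0:  IN={}  OUT={d*f, e-f}
  B1:  IN={d*f, e-f}  OUT={d*f, e-f}
  B2:  IN={d*f, e-f}  OUT={c-c, d-d, e-f}
  B3:  IN={c-c, e-f}  OUT={c-c, e-f}
  B4:  IN={c-c, e-f}  OUT={c*d, c-c, e-f}
  B5:  IN={c*d, c-c, e-f}  OUT={c*d, c+c, c-c}
  B6:  IN={}  OUT={}
  B7:  IN={}  OUT={}
  B8:  IN={}  OUT={}
  B9:  IN={}  OUT={}

Merge at B3: IN[B3] = OUT[B2] ∩ OUT[B4] = {c-c, e-f}
Applying B3's transfer function to that IN value gives OUT[B3] (row B3 above).

Answer: {c-c, e-f}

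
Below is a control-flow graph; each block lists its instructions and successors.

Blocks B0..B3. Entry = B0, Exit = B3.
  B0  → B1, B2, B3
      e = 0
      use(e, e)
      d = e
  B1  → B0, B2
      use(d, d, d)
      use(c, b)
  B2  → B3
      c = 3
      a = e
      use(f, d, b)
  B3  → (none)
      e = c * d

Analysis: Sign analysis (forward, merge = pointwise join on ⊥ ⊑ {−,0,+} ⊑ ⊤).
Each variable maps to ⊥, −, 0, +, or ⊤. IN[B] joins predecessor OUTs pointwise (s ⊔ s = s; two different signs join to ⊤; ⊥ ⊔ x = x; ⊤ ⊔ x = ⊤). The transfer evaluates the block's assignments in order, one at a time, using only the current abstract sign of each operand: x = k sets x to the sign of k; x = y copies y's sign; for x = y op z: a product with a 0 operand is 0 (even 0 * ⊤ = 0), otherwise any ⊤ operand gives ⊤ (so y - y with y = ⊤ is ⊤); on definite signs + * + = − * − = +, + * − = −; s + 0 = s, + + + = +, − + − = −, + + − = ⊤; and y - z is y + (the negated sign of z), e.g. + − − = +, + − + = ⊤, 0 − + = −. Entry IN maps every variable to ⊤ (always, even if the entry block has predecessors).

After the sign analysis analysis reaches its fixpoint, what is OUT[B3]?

Per-block solution:
  B0:   IN=(all ⊤)   OUT={d:0, e:0; rest ⊤}
  B1:   IN={d:0, e:0; rest ⊤}   OUT={d:0, e:0; rest ⊤}
  B2:   IN={d:0, e:0; rest ⊤}   OUT={a:0, c:+, d:0, e:0; rest ⊤}
  B3:   IN={d:0, e:0; rest ⊤}   OUT={d:0, e:0; rest ⊤}

Merge at B3: IN[B3] = OUT[B0] ⊔ OUT[B2] = {a: ⊤, b: ⊤, c: ⊤, d: 0, e: 0, f: ⊤}
Applying B3's transfer function to that IN value gives OUT[B3] (row B3 above).

Answer: {a: ⊤, b: ⊤, c: ⊤, d: 0, e: 0, f: ⊤}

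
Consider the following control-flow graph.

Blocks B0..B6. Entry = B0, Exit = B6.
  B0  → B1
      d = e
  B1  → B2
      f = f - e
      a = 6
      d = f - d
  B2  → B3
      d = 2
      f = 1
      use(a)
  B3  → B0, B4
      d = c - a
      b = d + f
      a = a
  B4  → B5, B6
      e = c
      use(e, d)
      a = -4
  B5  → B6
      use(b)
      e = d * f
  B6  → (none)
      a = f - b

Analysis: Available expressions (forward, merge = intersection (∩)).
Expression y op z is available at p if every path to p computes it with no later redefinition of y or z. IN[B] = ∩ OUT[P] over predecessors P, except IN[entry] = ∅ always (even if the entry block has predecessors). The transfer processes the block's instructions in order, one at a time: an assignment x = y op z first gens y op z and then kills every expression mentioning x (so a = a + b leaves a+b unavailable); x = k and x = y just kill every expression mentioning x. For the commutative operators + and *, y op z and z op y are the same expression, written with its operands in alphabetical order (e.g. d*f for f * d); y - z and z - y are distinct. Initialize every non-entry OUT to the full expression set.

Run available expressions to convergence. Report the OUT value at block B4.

Answer: {d+f}

Derivation:
Fixpoint table:
  B0: | IN={} | OUT={}
  B1: | IN={} | OUT={}
  B2: | IN={} | OUT={}
  B3: | IN={} | OUT={d+f}
  B4: | IN={d+f} | OUT={d+f}
  B5: | IN={d+f} | OUT={d*f, d+f}
  B6: | IN={d+f} | OUT={d+f, f-b}

Merge at B4: IN[B4] = OUT[B3] = {d+f}
Applying B4's transfer function to that IN value gives OUT[B4] (row B4 above).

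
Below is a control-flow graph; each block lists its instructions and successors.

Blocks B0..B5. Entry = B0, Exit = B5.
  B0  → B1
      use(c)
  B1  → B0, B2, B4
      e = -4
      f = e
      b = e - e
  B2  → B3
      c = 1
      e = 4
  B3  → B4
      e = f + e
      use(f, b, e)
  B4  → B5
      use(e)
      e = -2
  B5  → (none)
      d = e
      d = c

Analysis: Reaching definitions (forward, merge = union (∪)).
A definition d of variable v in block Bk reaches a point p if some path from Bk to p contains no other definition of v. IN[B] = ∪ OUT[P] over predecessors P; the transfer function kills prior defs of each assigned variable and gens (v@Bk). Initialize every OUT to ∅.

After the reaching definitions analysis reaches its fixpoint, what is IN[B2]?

Converged values:
  B0: | IN={b@B1, e@B1, f@B1} | OUT={b@B1, e@B1, f@B1}
  B1: | IN={b@B1, e@B1, f@B1} | OUT={b@B1, e@B1, f@B1}
  B2: | IN={b@B1, e@B1, f@B1} | OUT={b@B1, c@B2, e@B2, f@B1}
  B3: | IN={b@B1, c@B2, e@B2, f@B1} | OUT={b@B1, c@B2, e@B3, f@B1}
  B4: | IN={b@B1, c@B2, e@B1, e@B3, f@B1} | OUT={b@B1, c@B2, e@B4, f@B1}
  B5: | IN={b@B1, c@B2, e@B4, f@B1} | OUT={b@B1, c@B2, d@B5, e@B4, f@B1}

Merge at B2: IN[B2] = OUT[B1] = {b@B1, e@B1, f@B1}

Answer: {b@B1, e@B1, f@B1}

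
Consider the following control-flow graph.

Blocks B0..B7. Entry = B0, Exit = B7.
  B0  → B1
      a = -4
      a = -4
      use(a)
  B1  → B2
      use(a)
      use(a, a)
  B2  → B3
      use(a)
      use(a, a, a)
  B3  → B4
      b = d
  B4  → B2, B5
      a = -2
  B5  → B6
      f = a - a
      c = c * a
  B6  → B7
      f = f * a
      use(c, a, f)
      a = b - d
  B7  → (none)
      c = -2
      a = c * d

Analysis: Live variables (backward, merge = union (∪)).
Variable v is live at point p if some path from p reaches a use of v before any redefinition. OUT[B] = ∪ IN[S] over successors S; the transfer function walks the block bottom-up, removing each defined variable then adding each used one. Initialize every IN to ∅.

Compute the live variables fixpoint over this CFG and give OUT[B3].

Answer: {b, c, d}

Working:
Fixpoint table:
  B0: | IN={c, d} | OUT={a, c, d}
  B1: | IN={a, c, d} | OUT={a, c, d}
  B2: | IN={a, c, d} | OUT={c, d}
  B3: | IN={c, d} | OUT={b, c, d}
  B4: | IN={b, c, d} | OUT={a, b, c, d}
  B5: | IN={a, b, c, d} | OUT={a, b, c, d, f}
  B6: | IN={a, b, c, d, f} | OUT={d}
  B7: | IN={d} | OUT={}

Merge at B3: OUT[B3] = IN[B4] = {b, c, d}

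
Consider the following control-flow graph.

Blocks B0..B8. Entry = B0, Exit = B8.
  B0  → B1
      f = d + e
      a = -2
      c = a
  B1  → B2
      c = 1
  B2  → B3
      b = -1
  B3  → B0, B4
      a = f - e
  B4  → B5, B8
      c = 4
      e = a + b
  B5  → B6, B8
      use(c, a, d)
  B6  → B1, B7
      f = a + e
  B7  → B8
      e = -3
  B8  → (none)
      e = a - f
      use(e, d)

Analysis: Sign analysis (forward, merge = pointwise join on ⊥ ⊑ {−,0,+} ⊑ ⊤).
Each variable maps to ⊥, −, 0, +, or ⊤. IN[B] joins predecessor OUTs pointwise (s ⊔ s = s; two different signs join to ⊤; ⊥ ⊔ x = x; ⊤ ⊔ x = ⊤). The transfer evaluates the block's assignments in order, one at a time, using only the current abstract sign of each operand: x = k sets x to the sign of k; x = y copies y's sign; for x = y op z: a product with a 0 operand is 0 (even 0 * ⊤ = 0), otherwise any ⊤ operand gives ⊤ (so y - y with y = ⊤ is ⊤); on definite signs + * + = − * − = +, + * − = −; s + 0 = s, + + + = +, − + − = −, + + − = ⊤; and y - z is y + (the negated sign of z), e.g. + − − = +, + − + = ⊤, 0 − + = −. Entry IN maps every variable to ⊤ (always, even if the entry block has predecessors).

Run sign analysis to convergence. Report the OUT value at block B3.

Answer: {a: ⊤, b: -, c: +, d: ⊤, e: ⊤, f: ⊤}

Trace:
Per-block solution:
  B0: | IN=(all ⊤) | OUT={a:-, c:-; rest ⊤}
  B1: | IN=(all ⊤) | OUT={c:+; rest ⊤}
  B2: | IN={c:+; rest ⊤} | OUT={b:-, c:+; rest ⊤}
  B3: | IN={b:-, c:+; rest ⊤} | OUT={b:-, c:+; rest ⊤}
  B4: | IN={b:-, c:+; rest ⊤} | OUT={b:-, c:+; rest ⊤}
  B5: | IN={b:-, c:+; rest ⊤} | OUT={b:-, c:+; rest ⊤}
  B6: | IN={b:-, c:+; rest ⊤} | OUT={b:-, c:+; rest ⊤}
  B7: | IN={b:-, c:+; rest ⊤} | OUT={b:-, c:+, e:-; rest ⊤}
  B8: | IN={b:-, c:+; rest ⊤} | OUT={b:-, c:+; rest ⊤}

Merge at B3: IN[B3] = OUT[B2] = {a: ⊤, b: -, c: +, d: ⊤, e: ⊤, f: ⊤}
Applying B3's transfer function to that IN value gives OUT[B3] (row B3 above).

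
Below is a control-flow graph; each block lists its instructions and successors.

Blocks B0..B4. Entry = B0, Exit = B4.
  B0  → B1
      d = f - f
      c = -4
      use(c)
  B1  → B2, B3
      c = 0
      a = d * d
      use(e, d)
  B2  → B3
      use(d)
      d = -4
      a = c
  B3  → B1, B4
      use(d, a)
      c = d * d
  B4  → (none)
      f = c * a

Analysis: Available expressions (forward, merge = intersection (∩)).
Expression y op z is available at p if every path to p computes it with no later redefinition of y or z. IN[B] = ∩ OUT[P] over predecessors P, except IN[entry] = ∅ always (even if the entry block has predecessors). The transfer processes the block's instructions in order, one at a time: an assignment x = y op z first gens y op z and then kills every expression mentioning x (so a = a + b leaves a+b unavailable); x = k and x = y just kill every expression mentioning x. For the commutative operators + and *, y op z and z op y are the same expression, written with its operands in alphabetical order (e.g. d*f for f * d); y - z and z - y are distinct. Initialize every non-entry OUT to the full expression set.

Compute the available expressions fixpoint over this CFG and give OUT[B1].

Answer: {d*d, f-f}

Derivation:
Converged values:
  B0: | IN={} | OUT={f-f}
  B1: | IN={f-f} | OUT={d*d, f-f}
  B2: | IN={d*d, f-f} | OUT={f-f}
  B3: | IN={f-f} | OUT={d*d, f-f}
  B4: | IN={d*d, f-f} | OUT={a*c, d*d}

Merge at B1: IN[B1] = OUT[B0] ∩ OUT[B3] = {f-f}
Applying B1's transfer function to that IN value gives OUT[B1] (row B1 above).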